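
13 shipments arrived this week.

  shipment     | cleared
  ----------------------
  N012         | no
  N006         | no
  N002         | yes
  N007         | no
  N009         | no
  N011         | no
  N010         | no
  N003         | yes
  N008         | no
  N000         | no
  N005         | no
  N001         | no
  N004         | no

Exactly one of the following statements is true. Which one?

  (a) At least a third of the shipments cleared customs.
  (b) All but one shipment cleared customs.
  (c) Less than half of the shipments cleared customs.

(c)

|A| = 13, |A ∩ B| = 2, |A ∖ B| = 11.
(a) requires |A ∩ B| / |A| ≥ 1/3: false.
(b) requires |A ∖ B| = 1: false.
(c) requires |A ∩ B| < |A ∖ B|: true.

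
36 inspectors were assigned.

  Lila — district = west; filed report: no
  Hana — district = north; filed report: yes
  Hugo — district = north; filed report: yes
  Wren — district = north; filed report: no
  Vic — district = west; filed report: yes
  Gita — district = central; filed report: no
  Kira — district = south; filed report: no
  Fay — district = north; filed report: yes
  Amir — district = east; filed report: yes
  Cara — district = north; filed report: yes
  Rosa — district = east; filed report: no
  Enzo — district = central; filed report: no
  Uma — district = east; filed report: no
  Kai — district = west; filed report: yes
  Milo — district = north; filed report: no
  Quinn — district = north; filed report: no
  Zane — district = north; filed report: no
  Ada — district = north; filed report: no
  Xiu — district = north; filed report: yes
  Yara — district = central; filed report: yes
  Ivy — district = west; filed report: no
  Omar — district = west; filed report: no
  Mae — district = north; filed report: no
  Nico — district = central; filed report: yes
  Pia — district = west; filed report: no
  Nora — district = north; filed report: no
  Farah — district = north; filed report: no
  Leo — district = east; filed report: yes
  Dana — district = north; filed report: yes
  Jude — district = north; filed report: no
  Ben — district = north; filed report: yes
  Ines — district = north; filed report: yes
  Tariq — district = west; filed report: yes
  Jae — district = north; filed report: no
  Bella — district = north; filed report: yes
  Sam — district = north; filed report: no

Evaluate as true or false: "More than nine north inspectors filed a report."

False

'More than nine north inspectors filed a report' holds iff |A ∩ B| > 9.
|A| = 20, |A ∩ B| = 9, |A ∖ B| = 11.
|A ∩ B| = 9, so the statement is false.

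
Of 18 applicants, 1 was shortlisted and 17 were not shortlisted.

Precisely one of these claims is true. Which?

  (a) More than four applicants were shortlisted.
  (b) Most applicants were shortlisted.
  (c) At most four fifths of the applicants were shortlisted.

|A| = 18, |A ∩ B| = 1, |A ∖ B| = 17.
(a) requires |A ∩ B| > 4: false.
(b) requires |A ∩ B| > |A ∖ B|: false.
(c) requires |A ∩ B| / |A| ≤ 4/5: true.

(c)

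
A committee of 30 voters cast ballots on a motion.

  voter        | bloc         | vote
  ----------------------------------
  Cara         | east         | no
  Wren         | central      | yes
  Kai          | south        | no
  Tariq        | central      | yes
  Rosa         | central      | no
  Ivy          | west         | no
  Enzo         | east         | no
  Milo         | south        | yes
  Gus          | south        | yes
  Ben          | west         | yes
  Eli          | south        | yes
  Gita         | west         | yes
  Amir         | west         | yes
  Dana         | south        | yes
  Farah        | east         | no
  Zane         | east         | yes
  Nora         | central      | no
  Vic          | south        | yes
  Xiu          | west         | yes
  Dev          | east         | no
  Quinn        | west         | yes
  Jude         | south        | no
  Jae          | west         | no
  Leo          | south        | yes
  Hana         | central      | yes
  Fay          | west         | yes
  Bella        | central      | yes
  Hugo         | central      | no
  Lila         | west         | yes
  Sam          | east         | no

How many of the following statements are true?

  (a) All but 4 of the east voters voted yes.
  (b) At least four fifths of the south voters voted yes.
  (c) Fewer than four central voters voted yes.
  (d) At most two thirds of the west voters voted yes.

0

(a) east: |A| = 6, |A ∩ B| = 1; needs |A ∖ B| = 4 — false.
(b) south: |A| = 8, |A ∩ B| = 6; needs |A ∩ B| / |A| ≥ 4/5 — false.
(c) central: |A| = 7, |A ∩ B| = 4; needs |A ∩ B| < 4 — false.
(d) west: |A| = 9, |A ∩ B| = 7; needs |A ∩ B| / |A| ≤ 2/3 — false.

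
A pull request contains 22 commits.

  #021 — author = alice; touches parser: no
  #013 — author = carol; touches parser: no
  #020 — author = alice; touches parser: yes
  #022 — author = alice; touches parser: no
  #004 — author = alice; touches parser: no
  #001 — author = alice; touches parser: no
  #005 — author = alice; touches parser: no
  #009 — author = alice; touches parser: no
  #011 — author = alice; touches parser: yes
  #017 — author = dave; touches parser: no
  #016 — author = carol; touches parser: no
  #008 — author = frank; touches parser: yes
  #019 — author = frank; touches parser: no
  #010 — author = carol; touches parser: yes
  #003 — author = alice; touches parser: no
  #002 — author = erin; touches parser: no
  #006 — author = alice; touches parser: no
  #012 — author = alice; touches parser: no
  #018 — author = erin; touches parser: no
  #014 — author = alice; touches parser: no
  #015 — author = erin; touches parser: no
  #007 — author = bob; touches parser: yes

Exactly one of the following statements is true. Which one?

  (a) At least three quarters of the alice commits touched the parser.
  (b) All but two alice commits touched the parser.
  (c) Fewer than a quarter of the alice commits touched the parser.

|A| = 12, |A ∩ B| = 2, |A ∖ B| = 10.
(a) requires |A ∩ B| / |A| ≥ 3/4: false.
(b) requires |A ∖ B| = 2: false.
(c) requires |A ∩ B| / |A| < 1/4: true.

(c)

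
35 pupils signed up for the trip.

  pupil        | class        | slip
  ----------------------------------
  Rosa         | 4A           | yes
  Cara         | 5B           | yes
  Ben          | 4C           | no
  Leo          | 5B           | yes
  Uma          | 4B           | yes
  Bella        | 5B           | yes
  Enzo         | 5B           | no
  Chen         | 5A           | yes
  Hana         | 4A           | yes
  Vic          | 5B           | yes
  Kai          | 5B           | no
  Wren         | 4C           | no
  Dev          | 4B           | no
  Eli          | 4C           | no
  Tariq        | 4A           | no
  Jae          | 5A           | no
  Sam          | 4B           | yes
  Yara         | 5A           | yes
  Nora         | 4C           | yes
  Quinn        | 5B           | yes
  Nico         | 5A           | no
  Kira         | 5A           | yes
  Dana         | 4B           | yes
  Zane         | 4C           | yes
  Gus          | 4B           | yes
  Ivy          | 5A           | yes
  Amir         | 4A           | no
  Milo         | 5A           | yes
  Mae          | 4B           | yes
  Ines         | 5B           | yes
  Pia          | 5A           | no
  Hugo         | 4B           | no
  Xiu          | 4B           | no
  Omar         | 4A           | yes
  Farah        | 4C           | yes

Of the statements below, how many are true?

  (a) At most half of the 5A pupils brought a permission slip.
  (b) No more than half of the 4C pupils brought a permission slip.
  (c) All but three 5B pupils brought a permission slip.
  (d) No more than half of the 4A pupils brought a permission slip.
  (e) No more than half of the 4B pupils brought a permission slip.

1

(a) 5A: |A| = 8, |A ∩ B| = 5; needs |A ∩ B| ≤ |A ∖ B| — false.
(b) 4C: |A| = 6, |A ∩ B| = 3; needs |A ∩ B| ≤ |A ∖ B| — true.
(c) 5B: |A| = 8, |A ∩ B| = 6; needs |A ∖ B| = 3 — false.
(d) 4A: |A| = 5, |A ∩ B| = 3; needs |A ∩ B| ≤ |A ∖ B| — false.
(e) 4B: |A| = 8, |A ∩ B| = 5; needs |A ∩ B| ≤ |A ∖ B| — false.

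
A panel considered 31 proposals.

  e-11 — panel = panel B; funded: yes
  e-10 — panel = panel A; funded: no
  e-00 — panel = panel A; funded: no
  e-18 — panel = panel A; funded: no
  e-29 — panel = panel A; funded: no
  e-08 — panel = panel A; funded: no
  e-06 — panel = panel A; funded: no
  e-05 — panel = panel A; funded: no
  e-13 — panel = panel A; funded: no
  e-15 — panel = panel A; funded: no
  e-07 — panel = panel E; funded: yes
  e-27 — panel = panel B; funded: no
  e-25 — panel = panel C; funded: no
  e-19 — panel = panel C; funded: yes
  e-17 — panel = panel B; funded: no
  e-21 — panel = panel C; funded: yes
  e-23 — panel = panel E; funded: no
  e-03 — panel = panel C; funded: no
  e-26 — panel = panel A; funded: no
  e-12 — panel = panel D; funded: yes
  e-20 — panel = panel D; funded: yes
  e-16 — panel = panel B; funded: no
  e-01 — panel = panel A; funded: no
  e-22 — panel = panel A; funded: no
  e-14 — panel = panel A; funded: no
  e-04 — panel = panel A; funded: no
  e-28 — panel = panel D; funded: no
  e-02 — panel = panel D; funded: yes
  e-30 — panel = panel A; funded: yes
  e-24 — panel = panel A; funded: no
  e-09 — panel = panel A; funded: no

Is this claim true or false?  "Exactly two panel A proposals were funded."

The determiner here denotes the relation: |A ∩ B| = 2.
|A| = 17, |A ∩ B| = 1, |A ∖ B| = 16.
|A ∩ B| = 1, so the statement is false.

False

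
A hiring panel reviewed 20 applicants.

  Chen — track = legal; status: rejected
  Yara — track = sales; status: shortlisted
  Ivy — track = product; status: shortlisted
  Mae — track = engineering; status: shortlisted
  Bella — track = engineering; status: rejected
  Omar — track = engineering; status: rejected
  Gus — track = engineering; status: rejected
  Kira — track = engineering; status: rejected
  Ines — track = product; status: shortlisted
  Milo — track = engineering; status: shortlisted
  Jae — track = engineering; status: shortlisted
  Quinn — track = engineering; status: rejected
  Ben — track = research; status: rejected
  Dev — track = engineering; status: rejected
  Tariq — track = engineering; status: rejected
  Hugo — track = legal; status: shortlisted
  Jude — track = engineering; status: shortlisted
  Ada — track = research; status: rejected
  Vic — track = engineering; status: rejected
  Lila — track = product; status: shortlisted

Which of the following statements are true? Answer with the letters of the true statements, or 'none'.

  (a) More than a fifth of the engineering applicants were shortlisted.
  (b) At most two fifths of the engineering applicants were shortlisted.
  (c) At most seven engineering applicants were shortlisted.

(a), (b), (c)

|A| = 12, |A ∩ B| = 4, |A ∖ B| = 8.
(a) |A ∩ B| / |A| > 1/5: holds.
(b) |A ∩ B| / |A| ≤ 2/5: holds.
(c) |A ∩ B| ≤ 7: holds.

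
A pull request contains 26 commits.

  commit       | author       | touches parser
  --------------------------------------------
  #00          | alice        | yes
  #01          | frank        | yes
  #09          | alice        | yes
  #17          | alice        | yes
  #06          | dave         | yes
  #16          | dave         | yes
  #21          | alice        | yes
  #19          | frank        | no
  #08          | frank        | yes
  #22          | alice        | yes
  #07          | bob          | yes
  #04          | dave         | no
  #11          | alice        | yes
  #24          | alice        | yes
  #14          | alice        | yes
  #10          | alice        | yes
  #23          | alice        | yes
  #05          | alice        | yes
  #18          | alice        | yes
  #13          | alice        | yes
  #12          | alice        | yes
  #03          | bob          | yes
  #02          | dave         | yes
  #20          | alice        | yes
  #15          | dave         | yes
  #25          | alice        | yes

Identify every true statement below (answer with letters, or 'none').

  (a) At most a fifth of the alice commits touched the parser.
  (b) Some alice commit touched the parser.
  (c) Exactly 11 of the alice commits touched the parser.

(b)

|A| = 16, |A ∩ B| = 16, |A ∖ B| = 0.
(a) |A ∩ B| / |A| ≤ 1/5: fails.
(b) A ∩ B ≠ ∅ (|A ∩ B| ≥ 1): holds.
(c) |A ∩ B| = 11: fails.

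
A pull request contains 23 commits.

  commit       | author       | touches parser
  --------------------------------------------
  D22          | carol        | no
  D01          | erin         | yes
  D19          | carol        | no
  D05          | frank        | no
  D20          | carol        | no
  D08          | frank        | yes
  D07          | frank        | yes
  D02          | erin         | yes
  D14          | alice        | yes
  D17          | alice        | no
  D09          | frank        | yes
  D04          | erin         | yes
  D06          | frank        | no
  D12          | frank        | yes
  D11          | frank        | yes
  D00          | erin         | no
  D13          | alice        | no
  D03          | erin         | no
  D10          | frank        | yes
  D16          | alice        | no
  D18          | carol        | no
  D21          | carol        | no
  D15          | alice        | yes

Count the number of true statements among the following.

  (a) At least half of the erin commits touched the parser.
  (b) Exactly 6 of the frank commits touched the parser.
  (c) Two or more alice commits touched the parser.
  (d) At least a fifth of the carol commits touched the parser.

3

(a) erin: |A| = 5, |A ∩ B| = 3; needs |A ∩ B| ≥ |A ∖ B| — true.
(b) frank: |A| = 8, |A ∩ B| = 6; needs |A ∩ B| = 6 — true.
(c) alice: |A| = 5, |A ∩ B| = 2; needs |A ∩ B| ≥ 2 — true.
(d) carol: |A| = 5, |A ∩ B| = 0; needs |A ∩ B| / |A| ≥ 1/5 — false.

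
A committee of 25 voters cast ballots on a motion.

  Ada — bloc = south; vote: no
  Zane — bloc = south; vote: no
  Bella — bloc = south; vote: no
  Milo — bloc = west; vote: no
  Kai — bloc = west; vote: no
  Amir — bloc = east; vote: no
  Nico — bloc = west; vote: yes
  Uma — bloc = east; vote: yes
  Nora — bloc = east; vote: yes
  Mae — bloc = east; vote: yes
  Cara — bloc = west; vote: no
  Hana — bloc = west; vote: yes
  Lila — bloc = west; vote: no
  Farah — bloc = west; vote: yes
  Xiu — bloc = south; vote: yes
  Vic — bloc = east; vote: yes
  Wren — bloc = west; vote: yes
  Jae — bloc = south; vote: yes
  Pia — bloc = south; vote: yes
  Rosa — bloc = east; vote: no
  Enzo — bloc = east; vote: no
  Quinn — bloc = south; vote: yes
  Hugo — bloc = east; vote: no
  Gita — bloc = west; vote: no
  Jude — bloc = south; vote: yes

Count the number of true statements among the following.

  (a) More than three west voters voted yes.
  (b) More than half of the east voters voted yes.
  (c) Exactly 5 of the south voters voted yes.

2

(a) west: |A| = 9, |A ∩ B| = 4; needs |A ∩ B| > 3 — true.
(b) east: |A| = 8, |A ∩ B| = 4; needs |A ∩ B| > |A ∖ B| — false.
(c) south: |A| = 8, |A ∩ B| = 5; needs |A ∩ B| = 5 — true.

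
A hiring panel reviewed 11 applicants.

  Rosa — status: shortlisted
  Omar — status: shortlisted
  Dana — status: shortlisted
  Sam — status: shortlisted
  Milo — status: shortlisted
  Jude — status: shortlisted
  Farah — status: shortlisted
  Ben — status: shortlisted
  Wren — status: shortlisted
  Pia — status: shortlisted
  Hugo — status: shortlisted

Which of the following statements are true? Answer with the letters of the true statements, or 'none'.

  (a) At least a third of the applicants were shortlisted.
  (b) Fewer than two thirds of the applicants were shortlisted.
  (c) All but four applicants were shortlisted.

(a)

|A| = 11, |A ∩ B| = 11, |A ∖ B| = 0.
(a) |A ∩ B| / |A| ≥ 1/3: holds.
(b) |A ∩ B| / |A| < 2/3: fails.
(c) |A ∖ B| = 4: fails.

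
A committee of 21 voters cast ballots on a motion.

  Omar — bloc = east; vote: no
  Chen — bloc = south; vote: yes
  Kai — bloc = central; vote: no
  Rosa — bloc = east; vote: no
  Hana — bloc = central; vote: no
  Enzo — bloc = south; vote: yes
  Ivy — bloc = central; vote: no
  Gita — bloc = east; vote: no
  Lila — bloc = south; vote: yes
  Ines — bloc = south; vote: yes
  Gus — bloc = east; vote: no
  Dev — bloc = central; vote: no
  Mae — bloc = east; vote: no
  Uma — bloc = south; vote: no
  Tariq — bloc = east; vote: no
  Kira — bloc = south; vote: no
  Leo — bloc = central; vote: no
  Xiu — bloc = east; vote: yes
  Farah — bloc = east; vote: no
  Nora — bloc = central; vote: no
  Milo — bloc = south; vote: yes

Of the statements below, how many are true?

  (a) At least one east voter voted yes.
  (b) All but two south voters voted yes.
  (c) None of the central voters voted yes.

3

(a) east: |A| = 8, |A ∩ B| = 1; needs A ∩ B ≠ ∅ (|A ∩ B| ≥ 1) — true.
(b) south: |A| = 7, |A ∩ B| = 5; needs |A ∖ B| = 2 — true.
(c) central: |A| = 6, |A ∩ B| = 0; needs A ∩ B = ∅ (|A ∩ B| = 0) — true.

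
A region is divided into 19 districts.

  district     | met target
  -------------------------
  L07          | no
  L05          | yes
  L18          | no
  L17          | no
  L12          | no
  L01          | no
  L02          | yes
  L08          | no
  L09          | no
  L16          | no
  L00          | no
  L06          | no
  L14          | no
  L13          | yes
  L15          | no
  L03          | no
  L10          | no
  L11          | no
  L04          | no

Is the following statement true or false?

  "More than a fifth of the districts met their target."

False

'More than a fifth of the districts met their target' holds iff |A ∩ B| / |A| > 1/5.
|A| = 19, |A ∩ B| = 3, |A ∖ B| = 16.
|A ∩ B|/|A| = 3/19, so the statement is false.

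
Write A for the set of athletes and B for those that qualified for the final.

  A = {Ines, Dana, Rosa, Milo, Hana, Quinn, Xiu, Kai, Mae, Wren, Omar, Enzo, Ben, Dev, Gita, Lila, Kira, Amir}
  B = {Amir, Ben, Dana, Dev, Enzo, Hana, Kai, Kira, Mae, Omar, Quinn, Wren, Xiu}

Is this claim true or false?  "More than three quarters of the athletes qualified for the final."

The determiner here denotes the relation: |A ∩ B| / |A| > 3/4.
|A| = 18, |A ∩ B| = 13, |A ∖ B| = 5.
|A ∩ B|/|A| = 13/18, so the statement is false.

False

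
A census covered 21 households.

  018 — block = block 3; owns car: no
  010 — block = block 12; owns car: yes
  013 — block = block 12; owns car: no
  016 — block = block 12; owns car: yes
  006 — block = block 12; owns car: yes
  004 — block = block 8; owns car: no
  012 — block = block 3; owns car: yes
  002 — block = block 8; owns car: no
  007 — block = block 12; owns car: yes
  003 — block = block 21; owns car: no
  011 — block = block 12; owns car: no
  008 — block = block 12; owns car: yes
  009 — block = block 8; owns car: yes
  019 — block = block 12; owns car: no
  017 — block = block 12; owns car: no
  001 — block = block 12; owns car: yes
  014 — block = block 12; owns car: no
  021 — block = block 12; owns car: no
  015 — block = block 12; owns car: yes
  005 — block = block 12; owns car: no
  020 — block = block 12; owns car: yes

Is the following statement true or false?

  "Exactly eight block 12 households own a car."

'Exactly eight block 12 households own a car' holds iff |A ∩ B| = 8.
|A| = 15, |A ∩ B| = 8, |A ∖ B| = 7.
|A ∩ B| = 8, so the statement is true.

True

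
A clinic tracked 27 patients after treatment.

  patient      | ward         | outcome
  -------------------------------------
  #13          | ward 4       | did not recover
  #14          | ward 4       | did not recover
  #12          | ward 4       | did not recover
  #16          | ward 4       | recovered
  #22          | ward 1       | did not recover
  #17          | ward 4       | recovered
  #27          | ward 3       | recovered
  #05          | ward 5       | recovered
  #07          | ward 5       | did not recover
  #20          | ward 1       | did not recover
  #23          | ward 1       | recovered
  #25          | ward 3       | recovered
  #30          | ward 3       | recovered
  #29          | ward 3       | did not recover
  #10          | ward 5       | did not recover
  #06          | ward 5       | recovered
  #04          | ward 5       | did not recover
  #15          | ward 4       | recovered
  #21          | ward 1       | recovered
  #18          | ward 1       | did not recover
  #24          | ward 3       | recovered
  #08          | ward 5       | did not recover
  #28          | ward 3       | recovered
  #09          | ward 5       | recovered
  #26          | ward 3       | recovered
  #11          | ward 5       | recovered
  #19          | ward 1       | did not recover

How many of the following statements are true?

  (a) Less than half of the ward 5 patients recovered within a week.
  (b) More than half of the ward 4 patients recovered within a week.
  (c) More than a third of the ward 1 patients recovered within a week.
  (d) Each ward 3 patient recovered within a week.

(a) ward 5: |A| = 8, |A ∩ B| = 4; needs |A ∩ B| < |A ∖ B| — false.
(b) ward 4: |A| = 6, |A ∩ B| = 3; needs |A ∩ B| > |A ∖ B| — false.
(c) ward 1: |A| = 6, |A ∩ B| = 2; needs |A ∩ B| / |A| > 1/3 — false.
(d) ward 3: |A| = 7, |A ∩ B| = 6; needs A ⊆ B, i.e. every element of A is in B (|A ∖ B| = 0) — false.

0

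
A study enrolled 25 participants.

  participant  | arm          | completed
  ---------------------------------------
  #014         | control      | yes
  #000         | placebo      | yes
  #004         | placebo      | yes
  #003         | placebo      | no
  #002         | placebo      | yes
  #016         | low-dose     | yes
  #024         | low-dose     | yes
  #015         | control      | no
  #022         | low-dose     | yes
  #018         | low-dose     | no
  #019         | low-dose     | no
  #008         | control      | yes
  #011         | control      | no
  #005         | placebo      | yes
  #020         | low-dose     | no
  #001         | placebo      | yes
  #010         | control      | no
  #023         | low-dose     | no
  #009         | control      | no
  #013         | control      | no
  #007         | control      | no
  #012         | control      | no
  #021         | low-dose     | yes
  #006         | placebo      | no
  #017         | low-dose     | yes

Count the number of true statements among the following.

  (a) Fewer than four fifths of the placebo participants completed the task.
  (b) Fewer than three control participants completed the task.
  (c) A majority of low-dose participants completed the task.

3

(a) placebo: |A| = 7, |A ∩ B| = 5; needs |A ∩ B| / |A| < 4/5 — true.
(b) control: |A| = 9, |A ∩ B| = 2; needs |A ∩ B| < 3 — true.
(c) low-dose: |A| = 9, |A ∩ B| = 5; needs |A ∩ B| > |A ∖ B| — true.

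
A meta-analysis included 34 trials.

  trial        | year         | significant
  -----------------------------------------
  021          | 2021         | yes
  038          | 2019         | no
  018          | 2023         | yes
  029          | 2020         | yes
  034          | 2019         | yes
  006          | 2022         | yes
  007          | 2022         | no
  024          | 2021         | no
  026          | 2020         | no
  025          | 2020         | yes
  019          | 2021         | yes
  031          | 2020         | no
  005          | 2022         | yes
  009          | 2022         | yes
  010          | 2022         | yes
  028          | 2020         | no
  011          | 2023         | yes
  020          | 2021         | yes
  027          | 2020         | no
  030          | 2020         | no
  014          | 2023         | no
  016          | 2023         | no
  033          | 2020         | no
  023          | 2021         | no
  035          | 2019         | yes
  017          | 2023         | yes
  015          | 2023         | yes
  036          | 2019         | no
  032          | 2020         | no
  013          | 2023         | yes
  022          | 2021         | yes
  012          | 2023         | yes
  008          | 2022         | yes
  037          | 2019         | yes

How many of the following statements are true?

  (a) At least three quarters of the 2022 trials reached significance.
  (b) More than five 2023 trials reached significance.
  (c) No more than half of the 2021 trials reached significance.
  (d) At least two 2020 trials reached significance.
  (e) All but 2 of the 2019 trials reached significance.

(a) 2022: |A| = 6, |A ∩ B| = 5; needs |A ∩ B| / |A| ≥ 3/4 — true.
(b) 2023: |A| = 8, |A ∩ B| = 6; needs |A ∩ B| > 5 — true.
(c) 2021: |A| = 6, |A ∩ B| = 4; needs |A ∩ B| ≤ |A ∖ B| — false.
(d) 2020: |A| = 9, |A ∩ B| = 2; needs |A ∩ B| ≥ 2 — true.
(e) 2019: |A| = 5, |A ∩ B| = 3; needs |A ∖ B| = 2 — true.

4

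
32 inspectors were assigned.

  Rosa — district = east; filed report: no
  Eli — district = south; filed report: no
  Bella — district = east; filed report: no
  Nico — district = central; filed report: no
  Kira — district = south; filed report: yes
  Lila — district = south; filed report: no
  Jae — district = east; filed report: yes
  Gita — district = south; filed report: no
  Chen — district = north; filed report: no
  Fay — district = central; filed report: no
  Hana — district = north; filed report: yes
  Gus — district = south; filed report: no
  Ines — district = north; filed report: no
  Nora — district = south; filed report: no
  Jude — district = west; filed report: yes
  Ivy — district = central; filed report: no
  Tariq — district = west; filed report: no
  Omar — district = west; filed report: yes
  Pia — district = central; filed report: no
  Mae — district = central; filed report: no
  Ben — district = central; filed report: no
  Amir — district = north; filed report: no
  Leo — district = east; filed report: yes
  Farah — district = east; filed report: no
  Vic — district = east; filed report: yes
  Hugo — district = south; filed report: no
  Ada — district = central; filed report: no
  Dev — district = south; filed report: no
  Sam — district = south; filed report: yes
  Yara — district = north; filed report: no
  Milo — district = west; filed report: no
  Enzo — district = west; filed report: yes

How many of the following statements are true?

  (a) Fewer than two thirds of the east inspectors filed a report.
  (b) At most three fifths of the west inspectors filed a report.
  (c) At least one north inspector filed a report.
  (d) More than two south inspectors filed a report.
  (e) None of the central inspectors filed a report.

4

(a) east: |A| = 6, |A ∩ B| = 3; needs |A ∩ B| / |A| < 2/3 — true.
(b) west: |A| = 5, |A ∩ B| = 3; needs |A ∩ B| / |A| ≤ 3/5 — true.
(c) north: |A| = 5, |A ∩ B| = 1; needs A ∩ B ≠ ∅ (|A ∩ B| ≥ 1) — true.
(d) south: |A| = 9, |A ∩ B| = 2; needs |A ∩ B| > 2 — false.
(e) central: |A| = 7, |A ∩ B| = 0; needs A ∩ B = ∅ (|A ∩ B| = 0) — true.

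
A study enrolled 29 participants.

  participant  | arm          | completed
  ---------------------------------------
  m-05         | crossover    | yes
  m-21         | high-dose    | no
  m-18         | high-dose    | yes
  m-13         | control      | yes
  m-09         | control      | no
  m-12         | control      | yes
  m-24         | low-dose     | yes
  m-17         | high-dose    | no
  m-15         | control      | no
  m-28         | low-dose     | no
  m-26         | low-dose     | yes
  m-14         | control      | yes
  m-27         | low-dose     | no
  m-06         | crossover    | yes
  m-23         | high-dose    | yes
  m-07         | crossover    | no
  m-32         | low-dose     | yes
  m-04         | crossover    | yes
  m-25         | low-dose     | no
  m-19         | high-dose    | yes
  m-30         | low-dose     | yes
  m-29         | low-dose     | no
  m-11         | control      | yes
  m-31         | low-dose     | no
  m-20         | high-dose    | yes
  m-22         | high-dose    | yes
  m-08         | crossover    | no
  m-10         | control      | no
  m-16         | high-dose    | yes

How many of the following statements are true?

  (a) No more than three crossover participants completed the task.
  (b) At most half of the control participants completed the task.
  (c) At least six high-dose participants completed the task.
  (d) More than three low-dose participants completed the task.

(a) crossover: |A| = 5, |A ∩ B| = 3; needs |A ∩ B| ≤ 3 — true.
(b) control: |A| = 7, |A ∩ B| = 4; needs |A ∩ B| ≤ |A ∖ B| — false.
(c) high-dose: |A| = 8, |A ∩ B| = 6; needs |A ∩ B| ≥ 6 — true.
(d) low-dose: |A| = 9, |A ∩ B| = 4; needs |A ∩ B| > 3 — true.

3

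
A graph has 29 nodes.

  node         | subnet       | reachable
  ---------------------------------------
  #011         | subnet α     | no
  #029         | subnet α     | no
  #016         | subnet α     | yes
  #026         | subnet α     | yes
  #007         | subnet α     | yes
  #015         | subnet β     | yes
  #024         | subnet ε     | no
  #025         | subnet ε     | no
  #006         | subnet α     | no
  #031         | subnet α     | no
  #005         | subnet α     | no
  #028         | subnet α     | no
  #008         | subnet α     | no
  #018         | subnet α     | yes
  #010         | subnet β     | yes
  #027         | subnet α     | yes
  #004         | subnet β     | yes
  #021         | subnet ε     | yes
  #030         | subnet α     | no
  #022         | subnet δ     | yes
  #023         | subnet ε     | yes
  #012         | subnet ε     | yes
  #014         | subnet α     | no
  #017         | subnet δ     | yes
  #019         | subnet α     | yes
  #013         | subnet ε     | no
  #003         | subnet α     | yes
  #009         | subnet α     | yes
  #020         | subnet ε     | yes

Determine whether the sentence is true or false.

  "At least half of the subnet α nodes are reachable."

Truth condition: |A ∩ B| ≥ |A ∖ B|.
|A| = 17, |A ∩ B| = 8, |A ∖ B| = 9.
8 < 9, so the statement is false.

False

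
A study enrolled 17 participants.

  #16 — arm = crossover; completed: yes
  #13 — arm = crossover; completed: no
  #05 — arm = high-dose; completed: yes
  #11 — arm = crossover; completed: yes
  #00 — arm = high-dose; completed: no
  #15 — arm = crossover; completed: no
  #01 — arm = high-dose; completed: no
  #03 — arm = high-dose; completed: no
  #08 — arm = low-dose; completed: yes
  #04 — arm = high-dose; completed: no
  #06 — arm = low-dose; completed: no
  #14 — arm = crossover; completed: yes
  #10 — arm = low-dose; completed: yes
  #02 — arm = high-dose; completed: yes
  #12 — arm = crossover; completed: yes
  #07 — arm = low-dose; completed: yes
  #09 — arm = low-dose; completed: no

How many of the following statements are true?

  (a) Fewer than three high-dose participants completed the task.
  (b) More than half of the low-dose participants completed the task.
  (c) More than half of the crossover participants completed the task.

(a) high-dose: |A| = 6, |A ∩ B| = 2; needs |A ∩ B| < 3 — true.
(b) low-dose: |A| = 5, |A ∩ B| = 3; needs |A ∩ B| > |A ∖ B| — true.
(c) crossover: |A| = 6, |A ∩ B| = 4; needs |A ∩ B| > |A ∖ B| — true.

3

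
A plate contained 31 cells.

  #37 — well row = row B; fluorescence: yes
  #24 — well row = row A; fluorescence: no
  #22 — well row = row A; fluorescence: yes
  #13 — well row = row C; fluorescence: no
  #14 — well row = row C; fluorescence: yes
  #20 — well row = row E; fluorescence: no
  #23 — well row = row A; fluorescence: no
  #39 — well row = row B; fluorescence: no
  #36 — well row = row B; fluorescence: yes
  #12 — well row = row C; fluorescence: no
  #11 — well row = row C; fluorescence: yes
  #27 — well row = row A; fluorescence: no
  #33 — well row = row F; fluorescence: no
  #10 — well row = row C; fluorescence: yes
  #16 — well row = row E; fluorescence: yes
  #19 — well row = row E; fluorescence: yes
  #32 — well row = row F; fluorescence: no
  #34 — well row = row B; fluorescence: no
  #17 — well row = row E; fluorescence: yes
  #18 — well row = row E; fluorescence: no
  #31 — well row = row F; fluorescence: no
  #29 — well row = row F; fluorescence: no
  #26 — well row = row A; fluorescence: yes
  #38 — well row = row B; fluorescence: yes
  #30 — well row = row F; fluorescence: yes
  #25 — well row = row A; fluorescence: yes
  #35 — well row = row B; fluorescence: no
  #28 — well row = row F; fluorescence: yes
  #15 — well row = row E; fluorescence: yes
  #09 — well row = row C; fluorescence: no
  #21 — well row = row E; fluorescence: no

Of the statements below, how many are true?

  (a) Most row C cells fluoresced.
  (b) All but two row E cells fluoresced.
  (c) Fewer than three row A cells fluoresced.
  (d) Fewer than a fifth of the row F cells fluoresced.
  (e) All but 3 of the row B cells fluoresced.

1

(a) row C: |A| = 6, |A ∩ B| = 3; needs |A ∩ B| > |A ∖ B| — false.
(b) row E: |A| = 7, |A ∩ B| = 4; needs |A ∖ B| = 2 — false.
(c) row A: |A| = 6, |A ∩ B| = 3; needs |A ∩ B| < 3 — false.
(d) row F: |A| = 6, |A ∩ B| = 2; needs |A ∩ B| / |A| < 1/5 — false.
(e) row B: |A| = 6, |A ∩ B| = 3; needs |A ∖ B| = 3 — true.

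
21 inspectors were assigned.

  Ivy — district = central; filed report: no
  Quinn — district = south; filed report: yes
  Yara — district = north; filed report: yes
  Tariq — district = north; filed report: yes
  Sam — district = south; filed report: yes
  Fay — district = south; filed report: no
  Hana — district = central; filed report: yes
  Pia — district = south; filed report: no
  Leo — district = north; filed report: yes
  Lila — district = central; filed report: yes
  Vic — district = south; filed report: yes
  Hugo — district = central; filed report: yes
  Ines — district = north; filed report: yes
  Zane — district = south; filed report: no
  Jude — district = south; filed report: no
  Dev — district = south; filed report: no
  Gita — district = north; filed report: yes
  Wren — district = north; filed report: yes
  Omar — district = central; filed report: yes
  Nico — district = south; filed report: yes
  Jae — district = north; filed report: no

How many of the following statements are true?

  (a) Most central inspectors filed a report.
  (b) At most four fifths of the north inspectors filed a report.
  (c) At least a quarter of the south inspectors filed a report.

(a) central: |A| = 5, |A ∩ B| = 4; needs |A ∩ B| > |A ∖ B| — true.
(b) north: |A| = 7, |A ∩ B| = 6; needs |A ∩ B| / |A| ≤ 4/5 — false.
(c) south: |A| = 9, |A ∩ B| = 4; needs |A ∩ B| / |A| ≥ 1/4 — true.

2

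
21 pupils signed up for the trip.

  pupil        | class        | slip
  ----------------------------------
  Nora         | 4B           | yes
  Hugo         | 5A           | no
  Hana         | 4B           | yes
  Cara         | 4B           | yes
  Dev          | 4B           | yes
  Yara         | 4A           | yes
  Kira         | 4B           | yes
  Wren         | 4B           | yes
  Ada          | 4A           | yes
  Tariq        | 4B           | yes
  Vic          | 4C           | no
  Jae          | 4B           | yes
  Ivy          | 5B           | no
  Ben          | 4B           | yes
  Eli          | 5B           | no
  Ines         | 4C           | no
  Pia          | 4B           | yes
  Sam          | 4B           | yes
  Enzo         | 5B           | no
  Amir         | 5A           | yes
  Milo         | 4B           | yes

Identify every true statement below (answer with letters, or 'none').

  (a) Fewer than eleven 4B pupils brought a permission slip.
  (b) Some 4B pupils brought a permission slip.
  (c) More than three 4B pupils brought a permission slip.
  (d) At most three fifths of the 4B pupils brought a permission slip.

(b), (c)

|A| = 12, |A ∩ B| = 12, |A ∖ B| = 0.
(a) |A ∩ B| < 11: fails.
(b) A ∩ B ≠ ∅ (|A ∩ B| ≥ 1): holds.
(c) |A ∩ B| > 3: holds.
(d) |A ∩ B| / |A| ≤ 3/5: fails.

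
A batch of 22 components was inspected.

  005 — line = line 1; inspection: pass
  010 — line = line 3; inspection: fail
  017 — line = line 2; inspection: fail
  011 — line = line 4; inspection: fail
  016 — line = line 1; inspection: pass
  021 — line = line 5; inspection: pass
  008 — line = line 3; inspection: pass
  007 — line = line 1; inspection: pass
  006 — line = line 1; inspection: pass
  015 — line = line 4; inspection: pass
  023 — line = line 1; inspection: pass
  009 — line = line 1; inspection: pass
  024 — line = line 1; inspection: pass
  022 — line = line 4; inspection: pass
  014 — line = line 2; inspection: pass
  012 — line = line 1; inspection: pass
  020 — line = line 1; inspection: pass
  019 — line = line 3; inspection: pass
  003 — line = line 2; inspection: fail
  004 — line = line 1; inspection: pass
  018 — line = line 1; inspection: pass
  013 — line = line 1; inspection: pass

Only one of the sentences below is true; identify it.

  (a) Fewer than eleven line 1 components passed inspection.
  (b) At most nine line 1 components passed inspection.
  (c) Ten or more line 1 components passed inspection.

(c)

|A| = 12, |A ∩ B| = 12, |A ∖ B| = 0.
(a) requires |A ∩ B| < 11: false.
(b) requires |A ∩ B| ≤ 9: false.
(c) requires |A ∩ B| ≥ 10: true.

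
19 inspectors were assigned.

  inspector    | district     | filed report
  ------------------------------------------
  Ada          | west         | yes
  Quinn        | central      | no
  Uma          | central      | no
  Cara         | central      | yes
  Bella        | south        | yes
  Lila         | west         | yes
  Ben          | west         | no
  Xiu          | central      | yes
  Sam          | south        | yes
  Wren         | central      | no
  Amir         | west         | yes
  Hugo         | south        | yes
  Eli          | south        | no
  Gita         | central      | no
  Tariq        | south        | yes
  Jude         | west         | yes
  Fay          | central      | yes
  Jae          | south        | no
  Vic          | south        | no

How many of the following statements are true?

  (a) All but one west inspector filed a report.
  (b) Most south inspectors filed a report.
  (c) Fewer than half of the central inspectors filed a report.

(a) west: |A| = 5, |A ∩ B| = 4; needs |A ∖ B| = 1 — true.
(b) south: |A| = 7, |A ∩ B| = 4; needs |A ∩ B| > |A ∖ B| — true.
(c) central: |A| = 7, |A ∩ B| = 3; needs |A ∩ B| < |A ∖ B| — true.

3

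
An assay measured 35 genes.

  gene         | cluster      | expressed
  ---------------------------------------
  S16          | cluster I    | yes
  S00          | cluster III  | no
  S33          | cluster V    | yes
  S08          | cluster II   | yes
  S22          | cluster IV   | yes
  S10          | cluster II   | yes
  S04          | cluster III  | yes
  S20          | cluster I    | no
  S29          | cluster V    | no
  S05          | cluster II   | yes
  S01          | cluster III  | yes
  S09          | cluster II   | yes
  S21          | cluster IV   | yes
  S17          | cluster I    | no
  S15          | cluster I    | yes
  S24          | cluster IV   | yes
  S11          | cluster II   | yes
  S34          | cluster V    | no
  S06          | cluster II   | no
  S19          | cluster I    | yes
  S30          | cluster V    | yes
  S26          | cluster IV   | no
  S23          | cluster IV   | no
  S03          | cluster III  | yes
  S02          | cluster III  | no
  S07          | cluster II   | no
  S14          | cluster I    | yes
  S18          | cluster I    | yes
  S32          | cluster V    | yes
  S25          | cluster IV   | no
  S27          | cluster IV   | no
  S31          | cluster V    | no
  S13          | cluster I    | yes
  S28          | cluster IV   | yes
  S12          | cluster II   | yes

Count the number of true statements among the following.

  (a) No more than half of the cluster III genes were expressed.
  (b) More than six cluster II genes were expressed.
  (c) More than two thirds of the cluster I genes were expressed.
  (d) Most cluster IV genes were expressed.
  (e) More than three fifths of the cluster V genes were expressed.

1

(a) cluster III: |A| = 5, |A ∩ B| = 3; needs |A ∩ B| ≤ |A ∖ B| — false.
(b) cluster II: |A| = 8, |A ∩ B| = 6; needs |A ∩ B| > 6 — false.
(c) cluster I: |A| = 8, |A ∩ B| = 6; needs |A ∩ B| / |A| > 2/3 — true.
(d) cluster IV: |A| = 8, |A ∩ B| = 4; needs |A ∩ B| > |A ∖ B| — false.
(e) cluster V: |A| = 6, |A ∩ B| = 3; needs |A ∩ B| / |A| > 3/5 — false.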